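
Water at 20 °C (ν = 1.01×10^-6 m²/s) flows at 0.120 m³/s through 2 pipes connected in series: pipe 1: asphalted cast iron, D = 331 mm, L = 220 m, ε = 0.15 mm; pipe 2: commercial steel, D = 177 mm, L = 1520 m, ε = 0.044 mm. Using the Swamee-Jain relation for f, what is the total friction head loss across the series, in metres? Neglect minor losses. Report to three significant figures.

Pipe 1: V = 1.395 m/s, Re = 4.57×10^5, ε/D = 4.53×10^-4, f = 0.01756, h_1 = f(L/D)V²/2g = 1.157 m
Pipe 2: V = 4.877 m/s, Re = 8.55×10^5, ε/D = 2.49×10^-4, f = 0.01540, h_2 = f(L/D)V²/2g = 160.3 m
Series → Q common, losses add: H = Σh = 161.5 m

H ≈ 161 m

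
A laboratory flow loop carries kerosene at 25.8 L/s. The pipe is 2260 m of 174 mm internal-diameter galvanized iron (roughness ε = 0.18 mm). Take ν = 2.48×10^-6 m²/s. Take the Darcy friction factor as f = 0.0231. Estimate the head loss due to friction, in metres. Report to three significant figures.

V = 4Q/(πD²) = 4·0.0258/(π·0.174²) = 1.085 m/s
h_f = f(L/D)V²/(2g) = 0.02310·(2260/0.174)·1.085²/(2·9.81) = 18.00 m

h_f ≈ 18.0 m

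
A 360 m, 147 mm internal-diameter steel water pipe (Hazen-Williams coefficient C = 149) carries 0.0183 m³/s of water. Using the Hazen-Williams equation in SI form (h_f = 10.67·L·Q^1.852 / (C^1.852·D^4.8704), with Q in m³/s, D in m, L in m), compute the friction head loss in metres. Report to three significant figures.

h_f = 10.67·360·0.0183^1.852 / (149^1.852·0.147^4.8704) = 2.496 m

h_f ≈ 2.50 m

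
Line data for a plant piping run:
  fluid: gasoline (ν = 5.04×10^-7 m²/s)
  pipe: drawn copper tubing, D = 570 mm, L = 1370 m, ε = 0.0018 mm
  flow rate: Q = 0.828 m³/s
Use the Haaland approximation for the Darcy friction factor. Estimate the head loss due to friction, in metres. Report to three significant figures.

V = 4Q/(πD²) = 4·0.828/(π·0.570²) = 3.245 m/s
Re = VD/ν = 3.245·0.570/5.04×10^-7 = 3.67×10^6 → turbulent
ε/D = 0.0018/570 = 3.16×10^-6
Haaland: f = 0.009549
h_f = f(L/D)V²/(2g) = 0.009549·(1370/0.570)·3.245²/(2·9.81) = 12.32 m

h_f ≈ 12.3 m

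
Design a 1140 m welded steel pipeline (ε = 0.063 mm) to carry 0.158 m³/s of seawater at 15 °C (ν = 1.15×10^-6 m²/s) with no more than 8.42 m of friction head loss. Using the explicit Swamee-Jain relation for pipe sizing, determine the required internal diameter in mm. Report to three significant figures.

D ≈ 340 mm

Swamee-Jain (Type III): D = 0.66·[ε^1.25·(LQ²/(gh_f))^4.75 + ν·Q^9.4·(L/(gh_f))^5.2]^0.04
LQ²/(gh_f) = 0.3445; L/(gh_f) = 13.80
Term 1 = ε^1.25·(…)^4.75 = 3.56×10^-8; Term 2 = ν·Q^9.4·(…)^5.2 = 2.86×10^-8
D = 0.66·(3.56×10^-8 + 2.86×10^-8)^0.04 = 0.3403 m = 340 mm
Check: V = 1.74 m/s, Re = 5.14×10^5, f = 0.01533, h_f = 7.90 m ≈ 8.42 m ✓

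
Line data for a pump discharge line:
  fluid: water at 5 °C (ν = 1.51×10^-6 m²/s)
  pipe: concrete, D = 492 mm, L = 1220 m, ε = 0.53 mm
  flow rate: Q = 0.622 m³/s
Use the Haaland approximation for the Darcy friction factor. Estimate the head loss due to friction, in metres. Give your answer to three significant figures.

h_f ≈ 27.4 m

V = 4Q/(πD²) = 4·0.622/(π·0.492²) = 3.272 m/s
Re = VD/ν = 3.272·0.492/1.51×10^-6 = 1.07×10^6 → turbulent
ε/D = 0.53/492 = 0.00108
Haaland: f = 0.02027
h_f = f(L/D)V²/(2g) = 0.02027·(1220/0.492)·3.272²/(2·9.81) = 27.43 m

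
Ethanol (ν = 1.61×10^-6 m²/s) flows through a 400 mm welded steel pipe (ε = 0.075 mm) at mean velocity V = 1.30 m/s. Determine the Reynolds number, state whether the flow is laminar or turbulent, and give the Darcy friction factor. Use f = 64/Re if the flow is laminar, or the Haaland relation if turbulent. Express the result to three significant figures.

Re = VD/ν = 1.300·0.400/1.61×10^-6 = 3.23×10^5
Re > 4000 → turbulent; ε/D = 1.88×10^-4
Haaland: f = 0.01583

Re ≈ 3.23×10^5; turbulent; f ≈ 0.0158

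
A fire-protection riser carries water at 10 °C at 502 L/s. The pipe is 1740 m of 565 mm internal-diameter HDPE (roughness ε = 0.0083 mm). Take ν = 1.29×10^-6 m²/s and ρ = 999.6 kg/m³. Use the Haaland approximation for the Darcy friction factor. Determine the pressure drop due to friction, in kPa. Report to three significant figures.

Δp ≈ 74.6 kPa

V = 4Q/(πD²) = 4·0.502/(π·0.565²) = 2.002 m/s
Re = VD/ν = 2.002·0.565/1.29×10^-6 = 8.77×10^5 → turbulent
ε/D = 0.0083/565 = 1.47×10^-5
Haaland: f = 0.01209
h_f = f(L/D)V²/(2g) = 0.01209·(1740/0.565)·2.002²/(2·9.81) = 7.611 m
Δp = ρg·h_f = 999.6·9.81·7.611 = 74.63 kPa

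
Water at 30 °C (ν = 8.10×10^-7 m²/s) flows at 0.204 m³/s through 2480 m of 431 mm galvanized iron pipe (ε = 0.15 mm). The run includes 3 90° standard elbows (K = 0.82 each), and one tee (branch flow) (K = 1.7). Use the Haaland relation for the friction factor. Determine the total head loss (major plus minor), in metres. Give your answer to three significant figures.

H_L ≈ 9.70 m

V = 4Q/(πD²) = 1.398 m/s; V²/2g = 0.09965 m
Re = 7.44×10^5, ε/D = 3.48×10^-4 → f = 0.01620 (Haaland)
Major: h_f = f(L/D)·V²/2g = 0.01620·5754·0.09965 = 9.290 m
Minor: ΣK = 4.16; h_m = ΣK·V²/2g = 0.4145 m
Total H_L = 9.290 + 0.4145 = 9.705 m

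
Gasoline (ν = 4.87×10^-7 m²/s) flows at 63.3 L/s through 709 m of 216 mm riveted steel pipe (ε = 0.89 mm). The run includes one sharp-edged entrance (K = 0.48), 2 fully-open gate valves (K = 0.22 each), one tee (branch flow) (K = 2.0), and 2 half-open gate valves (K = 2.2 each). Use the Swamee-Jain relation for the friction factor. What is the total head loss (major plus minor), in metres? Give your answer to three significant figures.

H_L ≈ 15.5 m

V = 4Q/(πD²) = 1.727 m/s; V²/2g = 0.1521 m
Re = 7.66×10^5, ε/D = 0.00412 → f = 0.02888 (Swamee-Jain)
Major: h_f = f(L/D)·V²/2g = 0.02888·3282·0.1521 = 14.42 m
Minor: ΣK = 7.32; h_m = ΣK·V²/2g = 1.113 m
Total H_L = 14.42 + 1.113 = 15.53 m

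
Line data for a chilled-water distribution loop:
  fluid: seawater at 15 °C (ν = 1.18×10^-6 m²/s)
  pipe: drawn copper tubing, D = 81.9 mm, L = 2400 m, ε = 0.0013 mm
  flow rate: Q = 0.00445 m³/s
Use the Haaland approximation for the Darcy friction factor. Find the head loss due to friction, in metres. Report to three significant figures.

h_f ≈ 21.3 m

V = 4Q/(πD²) = 4·0.00445/(π·0.0819²) = 0.8447 m/s
Re = VD/ν = 0.8447·0.0819/1.18×10^-6 = 5.86×10^4 → turbulent
ε/D = 0.0013/81.9 = 1.59×10^-5
Haaland: f = 0.02003
h_f = f(L/D)V²/(2g) = 0.02003·(2400/0.0819)·0.8447²/(2·9.81) = 21.35 m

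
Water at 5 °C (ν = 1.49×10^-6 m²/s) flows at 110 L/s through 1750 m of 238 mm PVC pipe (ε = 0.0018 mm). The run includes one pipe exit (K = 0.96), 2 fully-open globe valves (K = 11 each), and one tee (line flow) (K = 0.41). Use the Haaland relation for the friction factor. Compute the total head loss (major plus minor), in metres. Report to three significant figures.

H_L ≈ 38.7 m

V = 4Q/(πD²) = 2.473 m/s; V²/2g = 0.3116 m
Re = 3.95×10^5, ε/D = 7.56×10^-6 → f = 0.01370 (Haaland)
Major: h_f = f(L/D)·V²/2g = 0.01370·7353·0.3116 = 31.40 m
Minor: ΣK = 23.4; h_m = ΣK·V²/2g = 7.282 m
Total H_L = 31.40 + 7.282 = 38.68 m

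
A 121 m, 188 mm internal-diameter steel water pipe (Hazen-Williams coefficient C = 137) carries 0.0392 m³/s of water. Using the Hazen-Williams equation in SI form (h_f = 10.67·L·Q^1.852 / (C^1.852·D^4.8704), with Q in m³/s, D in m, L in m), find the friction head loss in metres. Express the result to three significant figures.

h_f ≈ 1.21 m

h_f = 10.67·121·0.0392^1.852 / (137^1.852·0.188^4.8704) = 1.212 m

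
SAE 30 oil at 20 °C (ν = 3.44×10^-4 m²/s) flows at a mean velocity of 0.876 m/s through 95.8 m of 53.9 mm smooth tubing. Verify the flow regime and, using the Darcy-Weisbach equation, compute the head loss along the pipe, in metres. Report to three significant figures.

h_f ≈ 32.4 m

Re = VD/ν = 0.876·0.05390/3.44×10^-4 = 137 → laminar (Re < 2300)
f = 64/Re = 0.4663
h_f = f(L/D)V²/(2g) = 0.4663·(95.8/0.05390)·0.876²/(2·9.81) = 32.41 m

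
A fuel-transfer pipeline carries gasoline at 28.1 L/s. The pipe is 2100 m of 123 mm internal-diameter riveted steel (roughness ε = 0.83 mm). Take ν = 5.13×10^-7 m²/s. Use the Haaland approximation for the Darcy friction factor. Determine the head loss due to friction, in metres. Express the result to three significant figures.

V = 4Q/(πD²) = 4·0.0281/(π·0.123²) = 2.365 m/s
Re = VD/ν = 2.365·0.123/5.13×10^-7 = 5.67×10^5 → turbulent
ε/D = 0.83/123 = 0.00675
Haaland: f = 0.03352
h_f = f(L/D)V²/(2g) = 0.03352·(2100/0.123)·2.365²/(2·9.81) = 163.1 m

h_f ≈ 163 m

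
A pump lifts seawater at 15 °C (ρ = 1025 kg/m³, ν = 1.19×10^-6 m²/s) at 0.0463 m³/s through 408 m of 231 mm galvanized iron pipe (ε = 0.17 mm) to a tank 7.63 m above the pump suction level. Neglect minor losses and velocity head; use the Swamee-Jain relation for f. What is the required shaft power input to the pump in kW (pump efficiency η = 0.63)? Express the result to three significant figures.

V = 4Q/(πD²) = 1.105 m/s; Re = 2.14×10^5; ε/D = 7.36×10^-4; f = 0.01998
h_f = f(L/D)V²/2g = 2.195 m
Total head H = z + h_f = 7.63 + 2.195 = 9.825 m
P_hyd = ρgQH = 1025·9.81·0.0463·9.825 = 4.574 kW
P_shaft = P_hyd/η = 4.574/0.63 = 7.261 kW

P_shaft ≈ 7.26 kW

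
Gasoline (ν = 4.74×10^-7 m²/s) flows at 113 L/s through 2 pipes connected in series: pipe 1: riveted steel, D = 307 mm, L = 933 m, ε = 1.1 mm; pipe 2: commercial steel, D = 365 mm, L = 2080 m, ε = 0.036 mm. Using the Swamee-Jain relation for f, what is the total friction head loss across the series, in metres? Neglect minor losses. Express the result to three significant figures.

H ≈ 14.6 m

Pipe 1: V = 1.527 m/s, Re = 9.89×10^5, ε/D = 0.00358, f = 0.02771, h_1 = f(L/D)V²/2g = 10.00 m
Pipe 2: V = 1.080 m/s, Re = 8.32×10^5, ε/D = 9.86×10^-5, f = 0.01371, h_2 = f(L/D)V²/2g = 4.644 m
Series → Q common, losses add: H = Σh = 14.65 m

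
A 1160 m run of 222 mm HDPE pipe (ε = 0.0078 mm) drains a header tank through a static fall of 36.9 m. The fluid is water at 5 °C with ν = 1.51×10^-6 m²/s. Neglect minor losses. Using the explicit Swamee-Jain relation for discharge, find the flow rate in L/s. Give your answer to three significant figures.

Q ≈ 123 L/s

Swamee-Jain (Type II): Q = -0.965·√(gD⁵h_f/L)·ln[ε/(3.7D) + √(3.17ν²L/(gD³h_f))]
√(gD⁵h_f/L) = √(9.81·0.222⁵·36.9/1160) = 0.01297
ε/(3.7D) = 9.50×10^-6; √(3.17ν²L/(gD³h_f)) = 4.60×10^-5
Q = -0.965·0.01297·ln(5.551×10^-5) = 0.1227 m³/s
Check: V = 3.17 m/s, Re = 4.66×10^5, f = 0.01378, h_f = 36.8 m ≈ 36.9 m ✓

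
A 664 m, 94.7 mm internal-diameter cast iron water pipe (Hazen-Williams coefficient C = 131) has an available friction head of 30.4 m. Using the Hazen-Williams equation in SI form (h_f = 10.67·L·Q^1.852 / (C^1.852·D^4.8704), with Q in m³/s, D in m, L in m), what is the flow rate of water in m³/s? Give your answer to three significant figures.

Q ≈ 0.0140 m³/s

Rearranging: Q = [h_f·C^1.852·D^4.8704 / (10.67·L)]^(1/1.852)
Q = [30.4·131^1.852·0.0947^4.8704 / (10.67·664)]^0.540 = 0.01403 m³/s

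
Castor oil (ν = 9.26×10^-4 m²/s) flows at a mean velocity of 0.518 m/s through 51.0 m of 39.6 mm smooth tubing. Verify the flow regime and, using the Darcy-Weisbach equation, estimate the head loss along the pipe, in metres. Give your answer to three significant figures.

h_f ≈ 50.9 m

Re = VD/ν = 0.518·0.03960/9.26×10^-4 = 22.2 → laminar (Re < 2300)
f = 64/Re = 2.889
h_f = f(L/D)V²/(2g) = 2.889·(51.0/0.03960)·0.518²/(2·9.81) = 50.89 m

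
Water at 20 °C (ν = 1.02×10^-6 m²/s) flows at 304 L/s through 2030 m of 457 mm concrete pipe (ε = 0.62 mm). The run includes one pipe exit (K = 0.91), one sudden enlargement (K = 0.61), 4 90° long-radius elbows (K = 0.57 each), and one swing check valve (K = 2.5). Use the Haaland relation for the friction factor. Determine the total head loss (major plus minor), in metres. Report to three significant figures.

V = 4Q/(πD²) = 1.853 m/s; V²/2g = 0.1751 m
Re = 8.30×10^5, ε/D = 0.00136 → f = 0.02148 (Haaland)
Major: h_f = f(L/D)·V²/2g = 0.02148·4442·0.1751 = 16.70 m
Minor: ΣK = 6.30; h_m = ΣK·V²/2g = 1.103 m
Total H_L = 16.70 + 1.103 = 17.81 m

H_L ≈ 17.8 m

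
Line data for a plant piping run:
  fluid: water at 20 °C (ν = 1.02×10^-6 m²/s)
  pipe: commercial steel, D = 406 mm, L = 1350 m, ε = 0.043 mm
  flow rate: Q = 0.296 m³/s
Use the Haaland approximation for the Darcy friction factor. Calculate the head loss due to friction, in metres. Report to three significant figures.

h_f ≈ 12.0 m

V = 4Q/(πD²) = 4·0.296/(π·0.406²) = 2.286 m/s
Re = VD/ν = 2.286·0.406/1.02×10^-6 = 9.10×10^5 → turbulent
ε/D = 0.043/406 = 1.06×10^-4
Haaland: f = 0.01351
h_f = f(L/D)V²/(2g) = 0.01351·(1350/0.406)·2.286²/(2·9.81) = 11.97 m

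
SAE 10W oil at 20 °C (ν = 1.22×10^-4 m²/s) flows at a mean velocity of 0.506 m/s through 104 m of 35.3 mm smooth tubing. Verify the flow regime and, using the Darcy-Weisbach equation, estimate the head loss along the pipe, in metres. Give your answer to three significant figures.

h_f ≈ 16.8 m

Re = VD/ν = 0.506·0.03530/1.22×10^-4 = 146 → laminar (Re < 2300)
f = 64/Re = 0.4371
h_f = f(L/D)V²/(2g) = 0.4371·(104/0.03530)·0.506²/(2·9.81) = 16.81 m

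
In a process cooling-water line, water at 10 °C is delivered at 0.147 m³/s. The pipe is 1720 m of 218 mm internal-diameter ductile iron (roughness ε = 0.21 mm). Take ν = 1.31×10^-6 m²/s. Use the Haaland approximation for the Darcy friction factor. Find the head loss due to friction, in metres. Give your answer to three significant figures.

h_f ≈ 124 m

V = 4Q/(πD²) = 4·0.147/(π·0.218²) = 3.938 m/s
Re = VD/ν = 3.938·0.218/1.31×10^-6 = 6.55×10^5 → turbulent
ε/D = 0.21/218 = 9.63×10^-4
Haaland: f = 0.01991
h_f = f(L/D)V²/(2g) = 0.01991·(1720/0.218)·3.938²/(2·9.81) = 124.2 m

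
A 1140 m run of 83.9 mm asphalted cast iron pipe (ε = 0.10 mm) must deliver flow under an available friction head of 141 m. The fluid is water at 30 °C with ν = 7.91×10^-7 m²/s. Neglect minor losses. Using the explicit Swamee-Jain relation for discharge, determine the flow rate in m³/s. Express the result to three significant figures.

Swamee-Jain (Type II): Q = -0.965·√(gD⁵h_f/L)·ln[ε/(3.7D) + √(3.17ν²L/(gD³h_f))]
√(gD⁵h_f/L) = √(9.81·0.0839⁵·141/1140) = 0.002246
ε/(3.7D) = 3.22×10^-4; √(3.17ν²L/(gD³h_f)) = 5.26×10^-5
Q = -0.965·0.002246·ln(3.747×10^-4) = 0.01710 m³/s
Check: V = 3.09 m/s, Re = 3.28×10^5, f = 0.02143, h_f = 142 m ≈ 141 m ✓

Q ≈ 0.0171 m³/s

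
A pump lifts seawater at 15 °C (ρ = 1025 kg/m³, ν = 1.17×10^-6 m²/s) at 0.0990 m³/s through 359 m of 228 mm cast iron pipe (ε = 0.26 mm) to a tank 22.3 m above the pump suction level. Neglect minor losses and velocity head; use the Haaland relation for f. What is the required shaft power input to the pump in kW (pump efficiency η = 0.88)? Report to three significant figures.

V = 4Q/(πD²) = 2.425 m/s; Re = 4.73×10^5; ε/D = 0.00114; f = 0.02082
h_f = f(L/D)V²/2g = 9.825 m
Total head H = z + h_f = 22.3 + 9.825 = 32.13 m
P_hyd = ρgQH = 1025·9.81·0.0990·32.13 = 31.98 kW
P_shaft = P_hyd/η = 31.98/0.88 = 36.34 kW

P_shaft ≈ 36.3 kW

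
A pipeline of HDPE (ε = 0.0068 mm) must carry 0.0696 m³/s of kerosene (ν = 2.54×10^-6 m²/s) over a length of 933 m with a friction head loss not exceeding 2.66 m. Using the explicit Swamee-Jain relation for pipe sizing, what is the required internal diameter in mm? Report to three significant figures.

D ≈ 305 mm

Swamee-Jain (Type III): D = 0.66·[ε^1.25·(LQ²/(gh_f))^4.75 + ν·Q^9.4·(L/(gh_f))^5.2]^0.04
LQ²/(gh_f) = 0.1732; L/(gh_f) = 35.75
Term 1 = ε^1.25·(…)^4.75 = 8.39×10^-11; Term 2 = ν·Q^9.4·(…)^5.2 = 4.01×10^-9
D = 0.66·(8.39×10^-11 + 4.01×10^-9)^0.04 = 0.3048 m = 305 mm
Check: V = 0.954 m/s, Re = 1.14×10^5, f = 0.01752, h_f = 2.49 m ≈ 2.66 m ✓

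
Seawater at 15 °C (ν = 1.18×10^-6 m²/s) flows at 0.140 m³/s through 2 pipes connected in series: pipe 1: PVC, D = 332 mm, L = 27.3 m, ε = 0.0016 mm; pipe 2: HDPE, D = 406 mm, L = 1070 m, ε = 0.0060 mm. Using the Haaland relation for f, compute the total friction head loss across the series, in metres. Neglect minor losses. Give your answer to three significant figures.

H ≈ 2.33 m

Pipe 1: V = 1.617 m/s, Re = 4.55×10^5, ε/D = 4.82×10^-6, f = 0.01334, h_1 = f(L/D)V²/2g = 0.1462 m
Pipe 2: V = 1.081 m/s, Re = 3.72×10^5, ε/D = 1.48×10^-5, f = 0.01392, h_2 = f(L/D)V²/2g = 2.187 m
Series → Q common, losses add: H = Σh = 2.333 m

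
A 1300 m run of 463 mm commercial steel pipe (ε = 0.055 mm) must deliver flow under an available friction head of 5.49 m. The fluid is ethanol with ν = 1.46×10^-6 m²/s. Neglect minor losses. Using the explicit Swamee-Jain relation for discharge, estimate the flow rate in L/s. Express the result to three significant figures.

Swamee-Jain (Type II): Q = -0.965·√(gD⁵h_f/L)·ln[ε/(3.7D) + √(3.17ν²L/(gD³h_f))]
√(gD⁵h_f/L) = √(9.81·0.463⁵·5.49/1300) = 0.02969
ε/(3.7D) = 3.21×10^-5; √(3.17ν²L/(gD³h_f)) = 4.05×10^-5
Q = -0.965·0.02969·ln(7.264×10^-5) = 0.2730 m³/s
Check: V = 1.62 m/s, Re = 5.14×10^5, f = 0.01464, h_f = 5.51 m ≈ 5.49 m ✓

Q ≈ 273 L/s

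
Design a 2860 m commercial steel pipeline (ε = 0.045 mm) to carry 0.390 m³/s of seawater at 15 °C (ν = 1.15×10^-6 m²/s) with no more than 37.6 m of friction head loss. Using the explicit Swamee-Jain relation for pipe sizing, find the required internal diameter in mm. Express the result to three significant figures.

Swamee-Jain (Type III): D = 0.66·[ε^1.25·(LQ²/(gh_f))^4.75 + ν·Q^9.4·(L/(gh_f))^5.2]^0.04
LQ²/(gh_f) = 1.179; L/(gh_f) = 7.754
Term 1 = ε^1.25·(…)^4.75 = 8.07×10^-6; Term 2 = ν·Q^9.4·(…)^5.2 = 6.95×10^-6
D = 0.66·(8.07×10^-6 + 6.95×10^-6)^0.04 = 0.4233 m = 423 mm
Check: V = 2.77 m/s, Re = 1.02×10^6, f = 0.01358, h_f = 35.9 m ≈ 37.6 m ✓

D ≈ 423 mm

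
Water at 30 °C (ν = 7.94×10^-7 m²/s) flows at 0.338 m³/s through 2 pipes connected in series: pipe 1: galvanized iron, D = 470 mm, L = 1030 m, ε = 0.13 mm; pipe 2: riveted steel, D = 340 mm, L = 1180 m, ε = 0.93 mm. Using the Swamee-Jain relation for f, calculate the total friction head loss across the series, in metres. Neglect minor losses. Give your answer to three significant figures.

H ≈ 69.4 m

Pipe 1: V = 1.948 m/s, Re = 1.15×10^6, ε/D = 2.77×10^-4, f = 0.01545, h_1 = f(L/D)V²/2g = 6.549 m
Pipe 2: V = 3.723 m/s, Re = 1.59×10^6, ε/D = 0.00274, f = 0.02564, h_2 = f(L/D)V²/2g = 62.86 m
Series → Q common, losses add: H = Σh = 69.41 m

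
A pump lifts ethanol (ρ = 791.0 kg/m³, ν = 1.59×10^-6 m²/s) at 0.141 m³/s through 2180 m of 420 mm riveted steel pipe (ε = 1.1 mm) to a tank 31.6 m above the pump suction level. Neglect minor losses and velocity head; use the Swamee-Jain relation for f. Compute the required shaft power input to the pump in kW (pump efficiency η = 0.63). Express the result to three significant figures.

V = 4Q/(πD²) = 1.018 m/s; Re = 2.69×10^5; ε/D = 0.00262; f = 0.02590
h_f = f(L/D)V²/2g = 7.098 m
Total head H = z + h_f = 31.6 + 7.098 = 38.70 m
P_hyd = ρgQH = 791.0·9.81·0.141·38.70 = 42.34 kW
P_shaft = P_hyd/η = 42.34/0.63 = 67.21 kW

P_shaft ≈ 67.2 kW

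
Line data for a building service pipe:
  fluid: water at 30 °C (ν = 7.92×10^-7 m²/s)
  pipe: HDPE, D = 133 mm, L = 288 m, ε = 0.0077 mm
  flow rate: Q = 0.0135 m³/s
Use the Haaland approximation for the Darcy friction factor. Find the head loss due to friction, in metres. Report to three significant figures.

h_f ≈ 1.72 m

V = 4Q/(πD²) = 4·0.0135/(π·0.133²) = 0.9717 m/s
Re = VD/ν = 0.9717·0.133/7.92×10^-7 = 1.63×10^5 → turbulent
ε/D = 0.0077/133 = 5.79×10^-5
Haaland: f = 0.01647
h_f = f(L/D)V²/(2g) = 0.01647·(288/0.133)·0.9717²/(2·9.81) = 1.717 m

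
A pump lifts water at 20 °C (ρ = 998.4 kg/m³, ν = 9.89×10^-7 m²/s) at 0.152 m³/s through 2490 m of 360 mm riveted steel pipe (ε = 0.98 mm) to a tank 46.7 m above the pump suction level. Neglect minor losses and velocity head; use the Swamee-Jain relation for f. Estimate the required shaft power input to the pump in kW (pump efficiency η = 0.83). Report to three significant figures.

P_shaft ≈ 120 kW

V = 4Q/(πD²) = 1.493 m/s; Re = 5.44×10^5; ε/D = 0.00272; f = 0.02584
h_f = f(L/D)V²/2g = 20.31 m
Total head H = z + h_f = 46.7 + 20.31 = 67.01 m
P_hyd = ρgQH = 998.4·9.81·0.152·67.01 = 99.76 kW
P_shaft = P_hyd/η = 99.76/0.83 = 120.2 kW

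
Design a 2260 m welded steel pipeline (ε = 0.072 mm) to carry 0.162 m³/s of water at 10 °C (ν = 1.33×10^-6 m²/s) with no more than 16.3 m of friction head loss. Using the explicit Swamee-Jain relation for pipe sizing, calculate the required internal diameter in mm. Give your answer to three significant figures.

D ≈ 347 mm

Swamee-Jain (Type III): D = 0.66·[ε^1.25·(LQ²/(gh_f))^4.75 + ν·Q^9.4·(L/(gh_f))^5.2]^0.04
LQ²/(gh_f) = 0.3709; L/(gh_f) = 14.13
Term 1 = ε^1.25·(…)^4.75 = 5.97×10^-8; Term 2 = ν·Q^9.4·(…)^5.2 = 4.73×10^-8
D = 0.66·(5.97×10^-8 + 4.73×10^-8)^0.04 = 0.3473 m = 347 mm
Check: V = 1.71 m/s, Re = 4.47×10^5, f = 0.01573, h_f = 15.3 m ≈ 16.3 m ✓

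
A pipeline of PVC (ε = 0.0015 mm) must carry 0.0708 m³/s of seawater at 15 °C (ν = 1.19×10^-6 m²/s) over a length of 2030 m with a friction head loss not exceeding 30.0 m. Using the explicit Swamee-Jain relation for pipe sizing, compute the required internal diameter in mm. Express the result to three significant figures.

Swamee-Jain (Type III): D = 0.66·[ε^1.25·(LQ²/(gh_f))^4.75 + ν·Q^9.4·(L/(gh_f))^5.2]^0.04
LQ²/(gh_f) = 0.03458; L/(gh_f) = 6.898
Term 1 = ε^1.25·(…)^4.75 = 6.02×10^-15; Term 2 = ν·Q^9.4·(…)^5.2 = 4.24×10^-13
D = 0.66·(6.02×10^-15 + 4.24×10^-13)^0.04 = 0.2113 m = 211 mm
Check: V = 2.02 m/s, Re = 3.59×10^5, f = 0.01400, h_f = 28.0 m ≈ 30.0 m ✓

D ≈ 211 mm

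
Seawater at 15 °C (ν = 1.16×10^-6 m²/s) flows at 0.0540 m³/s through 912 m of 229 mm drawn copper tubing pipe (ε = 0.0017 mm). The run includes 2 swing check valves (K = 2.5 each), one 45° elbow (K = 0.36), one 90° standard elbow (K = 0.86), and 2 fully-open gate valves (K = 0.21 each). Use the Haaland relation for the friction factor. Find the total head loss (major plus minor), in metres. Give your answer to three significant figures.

H_L ≈ 5.75 m

V = 4Q/(πD²) = 1.311 m/s; V²/2g = 0.08761 m
Re = 2.59×10^5, ε/D = 7.42×10^-6 → f = 0.01480 (Haaland)
Major: h_f = f(L/D)·V²/2g = 0.01480·3983·0.08761 = 5.164 m
Minor: ΣK = 6.64; h_m = ΣK·V²/2g = 0.5817 m
Total H_L = 5.164 + 0.5817 = 5.746 m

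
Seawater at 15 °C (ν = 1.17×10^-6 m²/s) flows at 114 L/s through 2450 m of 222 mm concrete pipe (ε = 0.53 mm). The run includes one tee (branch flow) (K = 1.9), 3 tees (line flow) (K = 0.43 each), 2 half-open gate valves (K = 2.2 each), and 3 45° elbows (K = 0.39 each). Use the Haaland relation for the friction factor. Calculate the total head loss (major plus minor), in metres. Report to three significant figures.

V = 4Q/(πD²) = 2.945 m/s; V²/2g = 0.4421 m
Re = 5.59×10^5, ε/D = 0.00239 → f = 0.02487 (Haaland)
Major: h_f = f(L/D)·V²/2g = 0.02487·11036·0.4421 = 121.3 m
Minor: ΣK = 8.76; h_m = ΣK·V²/2g = 3.873 m
Total H_L = 121.3 + 3.873 = 125.2 m

H_L ≈ 125 m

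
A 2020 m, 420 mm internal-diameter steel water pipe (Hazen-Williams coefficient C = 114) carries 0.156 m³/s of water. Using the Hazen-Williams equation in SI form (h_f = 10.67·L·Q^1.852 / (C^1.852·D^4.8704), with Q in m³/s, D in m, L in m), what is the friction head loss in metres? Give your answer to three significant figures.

h_f ≈ 7.32 m

h_f = 10.67·2020·0.156^1.852 / (114^1.852·0.420^4.8704) = 7.324 m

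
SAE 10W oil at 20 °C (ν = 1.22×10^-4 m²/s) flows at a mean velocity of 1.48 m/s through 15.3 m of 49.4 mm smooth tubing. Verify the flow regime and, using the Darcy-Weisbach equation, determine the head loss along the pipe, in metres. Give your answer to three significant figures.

Re = VD/ν = 1.48·0.04940/1.22×10^-4 = 599 → laminar (Re < 2300)
f = 64/Re = 0.1068
h_f = f(L/D)V²/(2g) = 0.1068·(15.3/0.04940)·1.48²/(2·9.81) = 3.693 m

h_f ≈ 3.69 m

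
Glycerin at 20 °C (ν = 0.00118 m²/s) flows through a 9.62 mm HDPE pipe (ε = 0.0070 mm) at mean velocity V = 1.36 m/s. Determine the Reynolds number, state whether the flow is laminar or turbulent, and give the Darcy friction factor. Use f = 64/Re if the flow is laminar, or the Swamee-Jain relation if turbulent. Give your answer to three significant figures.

Re ≈ 11.1; laminar; f = 64/Re ≈ 5.77

Re = VD/ν = 1.360·0.00962/0.00118 = 11.1
Re < 2300 → laminar → f = 64/Re = 5.772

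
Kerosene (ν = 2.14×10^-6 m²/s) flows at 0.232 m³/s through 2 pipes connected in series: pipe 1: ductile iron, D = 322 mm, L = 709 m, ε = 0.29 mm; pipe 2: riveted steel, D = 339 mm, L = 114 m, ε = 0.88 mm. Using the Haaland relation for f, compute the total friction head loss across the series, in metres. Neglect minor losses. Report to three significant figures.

Pipe 1: V = 2.849 m/s, Re = 4.29×10^5, ε/D = 9.01×10^-4, f = 0.01983, h_1 = f(L/D)V²/2g = 18.07 m
Pipe 2: V = 2.570 m/s, Re = 4.07×10^5, ε/D = 0.00260, f = 0.02551, h_2 = f(L/D)V²/2g = 2.889 m
Series → Q common, losses add: H = Σh = 20.96 m

H ≈ 21.0 m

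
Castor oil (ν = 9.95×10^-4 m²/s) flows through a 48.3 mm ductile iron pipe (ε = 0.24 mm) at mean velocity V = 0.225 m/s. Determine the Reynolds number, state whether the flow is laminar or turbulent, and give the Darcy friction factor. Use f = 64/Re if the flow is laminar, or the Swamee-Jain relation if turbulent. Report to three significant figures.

Re ≈ 10.9; laminar; f = 64/Re ≈ 5.86

Re = VD/ν = 0.2250·0.0483/9.95×10^-4 = 10.9
Re < 2300 → laminar → f = 64/Re = 5.860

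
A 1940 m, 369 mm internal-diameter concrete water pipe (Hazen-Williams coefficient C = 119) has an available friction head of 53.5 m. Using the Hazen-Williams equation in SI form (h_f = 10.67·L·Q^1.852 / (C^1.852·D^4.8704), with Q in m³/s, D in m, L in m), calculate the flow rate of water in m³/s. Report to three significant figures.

Rearranging: Q = [h_f·C^1.852·D^4.8704 / (10.67·L)]^(1/1.852)
Q = [53.5·119^1.852·0.369^4.8704 / (10.67·1940)]^0.540 = 0.3465 m³/s

Q ≈ 0.347 m³/s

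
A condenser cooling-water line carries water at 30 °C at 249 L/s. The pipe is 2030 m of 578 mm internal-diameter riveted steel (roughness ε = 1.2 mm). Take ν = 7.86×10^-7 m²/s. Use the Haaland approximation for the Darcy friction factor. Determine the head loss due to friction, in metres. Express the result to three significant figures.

h_f ≈ 3.86 m

V = 4Q/(πD²) = 4·0.249/(π·0.578²) = 0.9490 m/s
Re = VD/ν = 0.9490·0.578/7.86×10^-7 = 6.98×10^5 → turbulent
ε/D = 1.2/578 = 0.00208
Haaland: f = 0.02393
h_f = f(L/D)V²/(2g) = 0.02393·(2030/0.578)·0.9490²/(2·9.81) = 3.857 m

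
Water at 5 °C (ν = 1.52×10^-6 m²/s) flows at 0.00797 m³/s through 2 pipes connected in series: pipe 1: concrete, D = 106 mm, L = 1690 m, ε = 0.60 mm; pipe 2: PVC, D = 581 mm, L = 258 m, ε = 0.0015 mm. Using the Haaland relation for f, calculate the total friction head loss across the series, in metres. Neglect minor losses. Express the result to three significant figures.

Pipe 1: V = 0.9031 m/s, Re = 6.30×10^4, ε/D = 0.00566, f = 0.03284, h_1 = f(L/D)V²/2g = 21.76 m
Pipe 2: V = 0.03006 m/s, Re = 1.15×10^4, ε/D = 2.58×10^-6, f = 0.02974, h_2 = f(L/D)V²/2g = 6.083×10^-4 m
Series → Q common, losses add: H = Σh = 21.77 m

H ≈ 21.8 m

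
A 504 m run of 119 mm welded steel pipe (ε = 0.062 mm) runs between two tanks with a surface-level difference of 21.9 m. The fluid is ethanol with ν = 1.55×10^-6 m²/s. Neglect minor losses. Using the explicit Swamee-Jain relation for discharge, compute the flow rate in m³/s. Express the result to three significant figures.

Q ≈ 0.0256 m³/s

Swamee-Jain (Type II): Q = -0.965·√(gD⁵h_f/L)·ln[ε/(3.7D) + √(3.17ν²L/(gD³h_f))]
√(gD⁵h_f/L) = √(9.81·0.119⁵·21.9/504) = 0.003189
ε/(3.7D) = 1.41×10^-4; √(3.17ν²L/(gD³h_f)) = 1.03×10^-4
Q = -0.965·0.003189·ln(2.438×10^-4) = 0.02560 m³/s
Check: V = 2.30 m/s, Re = 1.77×10^5, f = 0.01926, h_f = 22.0 m ≈ 21.9 m ✓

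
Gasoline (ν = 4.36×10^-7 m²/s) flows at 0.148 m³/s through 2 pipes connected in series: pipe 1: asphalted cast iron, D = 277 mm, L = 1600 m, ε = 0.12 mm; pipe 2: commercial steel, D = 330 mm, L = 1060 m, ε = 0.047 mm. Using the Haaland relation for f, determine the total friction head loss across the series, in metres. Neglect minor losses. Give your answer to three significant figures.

H ≈ 36.1 m

Pipe 1: V = 2.456 m/s, Re = 1.56×10^6, ε/D = 4.33×10^-4, f = 0.01653, h_1 = f(L/D)V²/2g = 29.34 m
Pipe 2: V = 1.730 m/s, Re = 1.31×10^6, ε/D = 1.42×10^-4, f = 0.01369, h_2 = f(L/D)V²/2g = 6.710 m
Series → Q common, losses add: H = Σh = 36.05 m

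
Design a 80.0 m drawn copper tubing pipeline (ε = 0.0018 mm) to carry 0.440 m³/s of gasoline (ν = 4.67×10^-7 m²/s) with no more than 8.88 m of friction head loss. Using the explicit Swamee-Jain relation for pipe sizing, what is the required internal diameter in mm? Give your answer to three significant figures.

D ≈ 267 mm

Swamee-Jain (Type III): D = 0.66·[ε^1.25·(LQ²/(gh_f))^4.75 + ν·Q^9.4·(L/(gh_f))^5.2]^0.04
LQ²/(gh_f) = 0.1778; L/(gh_f) = 0.9183
Term 1 = ε^1.25·(…)^4.75 = 1.80×10^-11; Term 2 = ν·Q^9.4·(…)^5.2 = 1.33×10^-10
D = 0.66·(1.80×10^-11 + 1.33×10^-10)^0.04 = 0.2672 m = 267 mm
Check: V = 7.85 m/s, Re = 4.49×10^6, f = 0.009568, h_f = 9.00 m ≈ 8.88 m ✓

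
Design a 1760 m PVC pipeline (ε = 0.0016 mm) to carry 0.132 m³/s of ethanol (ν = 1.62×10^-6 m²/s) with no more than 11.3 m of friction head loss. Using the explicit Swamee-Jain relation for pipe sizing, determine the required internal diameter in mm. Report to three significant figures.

D ≈ 321 mm

Swamee-Jain (Type III): D = 0.66·[ε^1.25·(LQ²/(gh_f))^4.75 + ν·Q^9.4·(L/(gh_f))^5.2]^0.04
LQ²/(gh_f) = 0.2766; L/(gh_f) = 15.88
Term 1 = ε^1.25·(…)^4.75 = 1.27×10^-10; Term 2 = ν·Q^9.4·(…)^5.2 = 1.54×10^-8
D = 0.66·(1.27×10^-10 + 1.54×10^-8)^0.04 = 0.3215 m = 321 mm
Check: V = 1.63 m/s, Re = 3.23×10^5, f = 0.01424, h_f = 10.5 m ≈ 11.3 m ✓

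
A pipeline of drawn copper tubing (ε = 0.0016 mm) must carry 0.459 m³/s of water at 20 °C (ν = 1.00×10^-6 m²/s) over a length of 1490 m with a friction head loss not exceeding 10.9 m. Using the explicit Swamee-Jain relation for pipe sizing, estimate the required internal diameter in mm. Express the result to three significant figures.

D ≈ 490 mm

Swamee-Jain (Type III): D = 0.66·[ε^1.25·(LQ²/(gh_f))^4.75 + ν·Q^9.4·(L/(gh_f))^5.2]^0.04
LQ²/(gh_f) = 2.936; L/(gh_f) = 13.93
Term 1 = ε^1.25·(…)^4.75 = 9.48×10^-6; Term 2 = ν·Q^9.4·(…)^5.2 = 5.89×10^-4
D = 0.66·(9.48×10^-6 + 5.89×10^-4)^0.04 = 0.4905 m = 490 mm
Check: V = 2.43 m/s, Re = 1.19×10^6, f = 0.01136, h_f = 10.4 m ≈ 10.9 m ✓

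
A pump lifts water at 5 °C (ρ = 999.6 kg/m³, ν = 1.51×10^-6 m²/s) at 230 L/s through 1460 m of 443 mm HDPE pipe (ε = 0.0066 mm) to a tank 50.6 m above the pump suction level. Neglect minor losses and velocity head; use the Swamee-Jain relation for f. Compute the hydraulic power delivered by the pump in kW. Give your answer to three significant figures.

V = 4Q/(πD²) = 1.492 m/s; Re = 4.38×10^5; ε/D = 1.49×10^-5; f = 0.01363
h_f = f(L/D)V²/2g = 5.097 m
Total head H = z + h_f = 50.6 + 5.097 = 55.70 m
P_hyd = ρgQH = 999.6·9.81·0.230·55.70 = 125.6 kW

P_hyd ≈ 126 kW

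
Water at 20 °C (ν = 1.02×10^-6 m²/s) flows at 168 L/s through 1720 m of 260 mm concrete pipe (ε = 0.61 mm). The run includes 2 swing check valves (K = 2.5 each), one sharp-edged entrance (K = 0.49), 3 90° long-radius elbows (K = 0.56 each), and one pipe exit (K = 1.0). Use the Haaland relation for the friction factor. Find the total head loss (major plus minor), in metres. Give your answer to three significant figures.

H_L ≈ 87.5 m

V = 4Q/(πD²) = 3.164 m/s; V²/2g = 0.5103 m
Re = 8.07×10^5, ε/D = 0.00235 → f = 0.02468 (Haaland)
Major: h_f = f(L/D)·V²/2g = 0.02468·6615·0.5103 = 83.31 m
Minor: ΣK = 8.17; h_m = ΣK·V²/2g = 4.169 m
Total H_L = 83.31 + 4.169 = 87.48 m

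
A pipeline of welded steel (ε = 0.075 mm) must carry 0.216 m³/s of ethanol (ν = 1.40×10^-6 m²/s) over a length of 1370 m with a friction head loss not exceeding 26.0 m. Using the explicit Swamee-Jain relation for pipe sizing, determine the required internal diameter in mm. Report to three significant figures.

D ≈ 321 mm

Swamee-Jain (Type III): D = 0.66·[ε^1.25·(LQ²/(gh_f))^4.75 + ν·Q^9.4·(L/(gh_f))^5.2]^0.04
LQ²/(gh_f) = 0.2506; L/(gh_f) = 5.371
Term 1 = ε^1.25·(…)^4.75 = 9.75×10^-9; Term 2 = ν·Q^9.4·(…)^5.2 = 4.86×10^-9
D = 0.66·(9.75×10^-9 + 4.86×10^-9)^0.04 = 0.3207 m = 321 mm
Check: V = 2.67 m/s, Re = 6.13×10^5, f = 0.01558, h_f = 24.3 m ≈ 26.0 m ✓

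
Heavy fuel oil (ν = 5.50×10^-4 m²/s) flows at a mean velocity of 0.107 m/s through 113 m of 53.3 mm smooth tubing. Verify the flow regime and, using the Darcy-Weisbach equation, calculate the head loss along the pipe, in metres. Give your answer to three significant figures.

Re = VD/ν = 0.107·0.05330/5.50×10^-4 = 10.4 → laminar (Re < 2300)
f = 64/Re = 6.172
h_f = f(L/D)V²/(2g) = 6.172·(113/0.05330)·0.107²/(2·9.81) = 7.636 m

h_f ≈ 7.64 m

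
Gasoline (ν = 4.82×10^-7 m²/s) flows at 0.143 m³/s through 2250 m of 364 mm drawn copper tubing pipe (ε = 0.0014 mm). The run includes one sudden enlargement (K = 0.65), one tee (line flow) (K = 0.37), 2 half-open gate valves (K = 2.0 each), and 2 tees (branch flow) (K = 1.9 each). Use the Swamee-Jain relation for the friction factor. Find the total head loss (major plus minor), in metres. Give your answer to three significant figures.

V = 4Q/(πD²) = 1.374 m/s; V²/2g = 0.09625 m
Re = 1.04×10^6, ε/D = 3.85×10^-6 → f = 0.01163 (Swamee-Jain)
Major: h_f = f(L/D)·V²/2g = 0.01163·6181·0.09625 = 6.921 m
Minor: ΣK = 8.82; h_m = ΣK·V²/2g = 0.8489 m
Total H_L = 6.921 + 0.8489 = 7.770 m

H_L ≈ 7.77 m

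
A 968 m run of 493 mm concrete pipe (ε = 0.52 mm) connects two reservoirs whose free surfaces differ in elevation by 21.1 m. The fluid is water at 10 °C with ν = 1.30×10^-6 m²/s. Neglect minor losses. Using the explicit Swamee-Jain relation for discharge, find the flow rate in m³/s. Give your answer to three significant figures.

Q ≈ 0.618 m³/s

Swamee-Jain (Type II): Q = -0.965·√(gD⁵h_f/L)·ln[ε/(3.7D) + √(3.17ν²L/(gD³h_f))]
√(gD⁵h_f/L) = √(9.81·0.493⁵·21.1/968) = 0.07891
ε/(3.7D) = 2.85×10^-4; √(3.17ν²L/(gD³h_f)) = 1.45×10^-5
Q = -0.965·0.07891·ln(2.995×10^-4) = 0.6178 m³/s
Check: V = 3.24 m/s, Re = 1.23×10^6, f = 0.02021, h_f = 21.2 m ≈ 21.1 m ✓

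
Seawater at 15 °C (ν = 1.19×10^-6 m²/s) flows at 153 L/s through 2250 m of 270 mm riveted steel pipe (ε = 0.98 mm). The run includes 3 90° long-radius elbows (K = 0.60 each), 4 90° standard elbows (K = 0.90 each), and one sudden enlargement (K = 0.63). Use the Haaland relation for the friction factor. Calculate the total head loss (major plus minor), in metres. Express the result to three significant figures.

V = 4Q/(πD²) = 2.672 m/s; V²/2g = 0.3640 m
Re = 6.06×10^5, ε/D = 0.00363 → f = 0.02786 (Haaland)
Major: h_f = f(L/D)·V²/2g = 0.02786·8333·0.3640 = 84.49 m
Minor: ΣK = 6.03; h_m = ΣK·V²/2g = 2.195 m
Total H_L = 84.49 + 2.195 = 86.68 m

H_L ≈ 86.7 m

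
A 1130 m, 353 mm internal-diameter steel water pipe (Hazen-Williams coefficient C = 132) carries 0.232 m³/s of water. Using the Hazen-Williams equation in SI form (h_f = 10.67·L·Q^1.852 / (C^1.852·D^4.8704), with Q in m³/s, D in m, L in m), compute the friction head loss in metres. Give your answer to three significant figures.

h_f = 10.67·1130·0.232^1.852 / (132^1.852·0.353^4.8704) = 15.18 m

h_f ≈ 15.2 m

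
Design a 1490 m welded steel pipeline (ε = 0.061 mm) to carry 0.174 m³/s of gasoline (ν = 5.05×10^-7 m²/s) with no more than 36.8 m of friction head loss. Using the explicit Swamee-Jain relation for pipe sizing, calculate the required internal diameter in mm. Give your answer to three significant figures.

D ≈ 276 mm

Swamee-Jain (Type III): D = 0.66·[ε^1.25·(LQ²/(gh_f))^4.75 + ν·Q^9.4·(L/(gh_f))^5.2]^0.04
LQ²/(gh_f) = 0.1250; L/(gh_f) = 4.127
Term 1 = ε^1.25·(…)^4.75 = 2.76×10^-10; Term 2 = ν·Q^9.4·(…)^5.2 = 5.83×10^-11
D = 0.66·(2.76×10^-10 + 5.83×10^-11)^0.04 = 0.2758 m = 276 mm
Check: V = 2.91 m/s, Re = 1.59×10^6, f = 0.01469, h_f = 34.3 m ≈ 36.8 m ✓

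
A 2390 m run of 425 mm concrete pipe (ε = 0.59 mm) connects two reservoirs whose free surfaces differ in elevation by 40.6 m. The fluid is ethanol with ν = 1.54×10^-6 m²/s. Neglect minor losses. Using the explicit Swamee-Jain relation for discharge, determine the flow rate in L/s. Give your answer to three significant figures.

Q ≈ 363 L/s

Swamee-Jain (Type II): Q = -0.965·√(gD⁵h_f/L)·ln[ε/(3.7D) + √(3.17ν²L/(gD³h_f))]
√(gD⁵h_f/L) = √(9.81·0.425⁵·40.6/2390) = 0.04807
ε/(3.7D) = 3.75×10^-4; √(3.17ν²L/(gD³h_f)) = 2.42×10^-5
Q = -0.965·0.04807·ln(3.994×10^-4) = 0.3630 m³/s
Check: V = 2.56 m/s, Re = 7.06×10^5, f = 0.02174, h_f = 40.8 m ≈ 40.6 m ✓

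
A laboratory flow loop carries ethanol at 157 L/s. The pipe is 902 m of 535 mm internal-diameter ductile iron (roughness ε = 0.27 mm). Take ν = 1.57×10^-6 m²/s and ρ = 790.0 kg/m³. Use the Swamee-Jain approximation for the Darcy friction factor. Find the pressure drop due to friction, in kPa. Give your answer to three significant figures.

Δp ≈ 6.07 kPa

V = 4Q/(πD²) = 4·0.157/(π·0.535²) = 0.6984 m/s
Re = VD/ν = 0.6984·0.535/1.57×10^-6 = 2.38×10^5 → turbulent
ε/D = 0.27/535 = 5.05×10^-4
Swamee-Jain: f = 0.01868
h_f = f(L/D)V²/(2g) = 0.01868·(902/0.535)·0.6984²/(2·9.81) = 0.7829 m
Δp = ρg·h_f = 790.0·9.81·0.7829 = 6.067 kPa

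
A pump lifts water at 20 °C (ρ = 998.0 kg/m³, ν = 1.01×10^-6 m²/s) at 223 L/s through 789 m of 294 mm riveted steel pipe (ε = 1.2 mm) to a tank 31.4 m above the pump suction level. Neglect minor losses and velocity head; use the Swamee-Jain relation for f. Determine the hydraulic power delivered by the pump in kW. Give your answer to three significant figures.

P_hyd ≈ 161 kW

V = 4Q/(πD²) = 3.285 m/s; Re = 9.56×10^5; ε/D = 0.00408; f = 0.02876
h_f = f(L/D)V²/2g = 42.45 m
Total head H = z + h_f = 31.4 + 42.45 = 73.85 m
P_hyd = ρgQH = 998.0·9.81·0.223·73.85 = 161.2 kW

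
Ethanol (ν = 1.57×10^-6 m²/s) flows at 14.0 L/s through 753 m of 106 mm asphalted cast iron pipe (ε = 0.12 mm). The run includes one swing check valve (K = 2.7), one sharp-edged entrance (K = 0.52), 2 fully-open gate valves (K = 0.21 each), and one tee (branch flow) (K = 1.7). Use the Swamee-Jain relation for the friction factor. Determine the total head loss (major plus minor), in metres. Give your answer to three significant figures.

H_L ≈ 21.3 m

V = 4Q/(πD²) = 1.586 m/s; V²/2g = 0.1283 m
Re = 1.07×10^5, ε/D = 0.00113 → f = 0.02266 (Swamee-Jain)
Major: h_f = f(L/D)·V²/2g = 0.02266·7104·0.1283 = 20.65 m
Minor: ΣK = 5.34; h_m = ΣK·V²/2g = 0.6850 m
Total H_L = 20.65 + 0.6850 = 21.33 m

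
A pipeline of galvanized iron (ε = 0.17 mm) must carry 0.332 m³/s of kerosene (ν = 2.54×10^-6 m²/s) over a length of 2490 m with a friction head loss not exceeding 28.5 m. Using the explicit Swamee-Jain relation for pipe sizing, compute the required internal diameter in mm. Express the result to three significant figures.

Swamee-Jain (Type III): D = 0.66·[ε^1.25·(LQ²/(gh_f))^4.75 + ν·Q^9.4·(L/(gh_f))^5.2]^0.04
LQ²/(gh_f) = 0.9817; L/(gh_f) = 8.906
Term 1 = ε^1.25·(…)^4.75 = 1.78×10^-5; Term 2 = ν·Q^9.4·(…)^5.2 = 6.95×10^-6
D = 0.66·(1.78×10^-5 + 6.95×10^-6)^0.04 = 0.4318 m = 432 mm
Check: V = 2.27 m/s, Re = 3.85×10^5, f = 0.01736, h_f = 26.2 m ≈ 28.5 m ✓

D ≈ 432 mm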